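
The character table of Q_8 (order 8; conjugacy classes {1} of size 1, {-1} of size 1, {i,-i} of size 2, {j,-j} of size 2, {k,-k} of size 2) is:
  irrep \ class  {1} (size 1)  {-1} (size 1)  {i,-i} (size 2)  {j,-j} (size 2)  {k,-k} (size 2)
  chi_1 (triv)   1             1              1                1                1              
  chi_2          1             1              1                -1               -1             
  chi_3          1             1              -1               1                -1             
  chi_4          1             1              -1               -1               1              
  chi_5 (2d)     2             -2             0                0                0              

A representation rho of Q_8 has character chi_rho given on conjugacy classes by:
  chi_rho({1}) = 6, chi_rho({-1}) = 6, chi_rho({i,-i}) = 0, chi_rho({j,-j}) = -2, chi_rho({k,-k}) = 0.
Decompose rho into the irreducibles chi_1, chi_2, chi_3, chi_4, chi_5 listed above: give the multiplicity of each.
Multiplicities: chi_1: 1, chi_2: 2, chi_3: 1, chi_4: 2, chi_5: 0.

Reasoning: Use <chi_rho, chi> = (1/|G|) sum_C |C| * chi_rho(C) * conj(chi(C)) with |G| = 8 for each irreducible chi in the table:
  <chi_rho, chi_1> = (1/8)[1*(6)*conj(1) + 1*(6)*conj(1) + 2*(0)*conj(1) + 2*(-2)*conj(1) + 2*(0)*conj(1)]
      = (1/8)[(6) + (6) + (0) + (-4) + (0)] = 8/8 = 1
  <chi_rho, chi_2> = (1/8)[1*(6)*conj(1) + 1*(6)*conj(1) + 2*(0)*conj(1) + 2*(-2)*conj(-1) + 2*(0)*conj(-1)]
      = (1/8)[(6) + (6) + (0) + (4) + (0)] = 16/8 = 2
  <chi_rho, chi_3> = (1/8)[1*(6)*conj(1) + 1*(6)*conj(1) + 2*(0)*conj(-1) + 2*(-2)*conj(1) + 2*(0)*conj(-1)]
      = (1/8)[(6) + (6) + (0) + (-4) + (0)] = 8/8 = 1
  <chi_rho, chi_4> = (1/8)[1*(6)*conj(1) + 1*(6)*conj(1) + 2*(0)*conj(-1) + 2*(-2)*conj(-1) + 2*(0)*conj(1)]
      = (1/8)[(6) + (6) + (0) + (4) + (0)] = 16/8 = 2
  <chi_rho, chi_5> = (1/8)[1*(6)*conj(2) + 1*(6)*conj(-2) + 2*(0)*conj(0) + 2*(-2)*conj(0) + 2*(0)*conj(0)]
      = (1/8)[(12) + (-12) + (0) + (0) + (0)] = 0/8 = 0
Dimension check: dim(rho) = sum (mult * dim) = 1*1 + 2*1 + 1*1 + 2*1 + 0*2 = 6 = chi_rho(e) = 6.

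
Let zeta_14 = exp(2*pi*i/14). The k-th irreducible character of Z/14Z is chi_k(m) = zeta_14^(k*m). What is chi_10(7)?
chi_10(7) = zeta_14^70 = 1

chi_10(7) = zeta_14^(10*7) = zeta_14^70. Since zeta_14^14 = 1, this equals zeta_14^0 = exp(2*pi*i*0/14) = 1.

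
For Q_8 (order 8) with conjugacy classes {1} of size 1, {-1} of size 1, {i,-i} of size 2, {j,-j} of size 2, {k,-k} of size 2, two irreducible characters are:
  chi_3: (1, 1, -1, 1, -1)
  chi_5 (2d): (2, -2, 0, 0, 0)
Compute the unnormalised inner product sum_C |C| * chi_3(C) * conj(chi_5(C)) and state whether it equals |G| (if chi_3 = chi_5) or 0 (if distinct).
Sum = 0; so <chi_3, chi_5> = 0 (distinct irreducibles are orthogonal).

Working: Compute term by term over conjugacy classes (|C| * chi_3(C) * conj(chi_5(C))):
  1*(1)*conj(2) + 1*(1)*conj(-2) + 2*(-1)*conj(0) + 2*(1)*conj(0) + 2*(-1)*conj(0)
  = (2) + (-2) + (0) + (0) + (0)
  = 0.
Dividing by |G| = 8 gives 0/8 = 0, matching the row-orthogonality relation <chi_3, chi_5> = [chi_3 = chi_5].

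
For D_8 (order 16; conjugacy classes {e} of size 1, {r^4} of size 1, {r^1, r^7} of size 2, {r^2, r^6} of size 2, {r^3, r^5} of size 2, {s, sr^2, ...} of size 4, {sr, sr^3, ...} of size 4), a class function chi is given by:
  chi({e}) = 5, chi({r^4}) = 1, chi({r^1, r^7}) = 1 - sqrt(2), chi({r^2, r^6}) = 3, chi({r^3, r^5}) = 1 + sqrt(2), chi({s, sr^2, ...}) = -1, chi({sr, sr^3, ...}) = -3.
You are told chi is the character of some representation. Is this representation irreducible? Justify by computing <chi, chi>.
Not irreducible (reducible): <chi, chi> = 6 > 1.

Why: <chi, chi> = (1/|G|) sum_C |C| * |chi(C)|^2 = (1/16)[1*|5|^2 + 1*|1|^2 + 2*|1 - sqrt(2)|^2 + 2*|3|^2 + 2*|1 + sqrt(2)|^2 + 4*|-1|^2 + 4*|-3|^2]
  = (1/16)[(25) + (1) + (6 - 4*sqrt(2)) + (18) + (4*sqrt(2) + 6) + (4) + (36)] = 96/16 = 6.
A character is irreducible iff <chi, chi> = 1, so this representation is reducible.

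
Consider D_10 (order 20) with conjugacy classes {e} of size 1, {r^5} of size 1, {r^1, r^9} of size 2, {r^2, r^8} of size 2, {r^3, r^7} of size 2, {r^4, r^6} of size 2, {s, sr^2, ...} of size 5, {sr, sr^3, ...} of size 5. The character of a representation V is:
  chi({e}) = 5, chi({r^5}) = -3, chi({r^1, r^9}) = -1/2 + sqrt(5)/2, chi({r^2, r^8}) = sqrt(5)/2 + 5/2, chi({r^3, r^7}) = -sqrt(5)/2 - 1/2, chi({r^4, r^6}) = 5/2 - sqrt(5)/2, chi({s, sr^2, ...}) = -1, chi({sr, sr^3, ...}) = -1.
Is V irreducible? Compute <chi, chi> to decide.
Not irreducible (reducible): <chi, chi> = 4 > 1.

Solution. <chi, chi> = (1/|G|) sum_C |C| * |chi(C)|^2 = (1/20)[1*|5|^2 + 1*|-3|^2 + 2*|-1/2 + sqrt(5)/2|^2 + 2*|sqrt(5)/2 + 5/2|^2 + 2*|-sqrt(5)/2 - 1/2|^2 + 2*|5/2 - sqrt(5)/2|^2 + 5*|-1|^2 + 5*|-1|^2]
  = (1/20)[(25) + (9) + (3 - sqrt(5)) + (5*sqrt(5) + 15) + (sqrt(5) + 3) + (15 - 5*sqrt(5)) + (5) + (5)] = 80/20 = 4.
A character is irreducible iff <chi, chi> = 1, so this representation is reducible.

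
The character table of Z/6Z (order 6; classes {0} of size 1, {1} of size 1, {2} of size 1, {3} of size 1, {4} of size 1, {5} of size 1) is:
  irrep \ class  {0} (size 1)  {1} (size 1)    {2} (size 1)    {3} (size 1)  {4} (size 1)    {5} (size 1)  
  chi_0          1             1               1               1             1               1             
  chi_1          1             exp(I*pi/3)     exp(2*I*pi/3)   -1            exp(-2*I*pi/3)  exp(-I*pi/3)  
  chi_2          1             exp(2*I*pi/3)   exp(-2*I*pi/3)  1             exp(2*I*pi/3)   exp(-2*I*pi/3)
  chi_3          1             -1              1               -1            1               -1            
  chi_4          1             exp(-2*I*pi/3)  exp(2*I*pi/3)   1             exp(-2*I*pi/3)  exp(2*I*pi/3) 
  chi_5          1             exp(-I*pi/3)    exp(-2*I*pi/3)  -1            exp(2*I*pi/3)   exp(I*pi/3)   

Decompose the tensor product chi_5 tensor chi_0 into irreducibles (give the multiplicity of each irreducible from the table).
chi_5 tensor chi_0 = chi_5 (all other irreducibles have multiplicity 0).

The character of a tensor product is the pointwise product (chi_5 * chi_0)(C) = chi_5(C) * chi_0(C):
  {0}: (1)*(1), {1}: (exp(-I*pi/3))*(1), {2}: (exp(-2*I*pi/3))*(1), {3}: (-1)*(1), {4}: (exp(2*I*pi/3))*(1), {5}: (exp(I*pi/3))*(1)
so (chi_5 * chi_0) takes values
  {0} -> 1, {1} -> exp(-I*pi/3), {2} -> exp(-2*I*pi/3), {3} -> -1, {4} -> exp(2*I*pi/3), {5} -> exp(I*pi/3).
Now take the inner product of this character with each irreducible chi from the table, <chi_5*chi_0, chi> = (1/6) sum_C |C| (chi_5*chi_0)(C) conj(chi(C)):
  <chi_5*chi_0, chi_0> = (1/6)[1*(1)*conj(1) + 1*(exp(-I*pi/3))*conj(1) + 1*(exp(-2*I*pi/3))*conj(1) + 1*(-1)*conj(1) + 1*(exp(2*I*pi/3))*conj(1) + 1*(exp(I*pi/3))*conj(1)]
      = (1/6)[(1) + (exp(-I*pi/3)) + (exp(-2*I*pi/3)) + (-1) + (exp(2*I*pi/3)) + (exp(I*pi/3))] = 0/6 = 0
  <chi_5*chi_0, chi_1> = (1/6)[1*(1)*conj(1) + 1*(exp(-I*pi/3))*conj(exp(I*pi/3)) + 1*(exp(-2*I*pi/3))*conj(exp(2*I*pi/3)) + 1*(-1)*conj(-1) + 1*(exp(2*I*pi/3))*conj(exp(-2*I*pi/3)) + 1*(exp(I*pi/3))*conj(exp(-I*pi/3))]
      = (1/6)[(1) + (exp(-2*I*pi/3)) + (exp(2*I*pi/3)) + (1) + (exp(-2*I*pi/3)) + (exp(2*I*pi/3))] = 0/6 = 0
  <chi_5*chi_0, chi_2> = (1/6)[1*(1)*conj(1) + 1*(exp(-I*pi/3))*conj(exp(2*I*pi/3)) + 1*(exp(-2*I*pi/3))*conj(exp(-2*I*pi/3)) + 1*(-1)*conj(1) + 1*(exp(2*I*pi/3))*conj(exp(2*I*pi/3)) + 1*(exp(I*pi/3))*conj(exp(-2*I*pi/3))]
      = (1/6)[(1) + (-1) + (1) + (-1) + (1) + (-1)] = 0/6 = 0
  <chi_5*chi_0, chi_3> = (1/6)[1*(1)*conj(1) + 1*(exp(-I*pi/3))*conj(-1) + 1*(exp(-2*I*pi/3))*conj(1) + 1*(-1)*conj(-1) + 1*(exp(2*I*pi/3))*conj(1) + 1*(exp(I*pi/3))*conj(-1)]
      = (1/6)[(1) + (-exp(-I*pi/3)) + (exp(-2*I*pi/3)) + (1) + (exp(2*I*pi/3)) + (-exp(I*pi/3))] = 0/6 = 0
  <chi_5*chi_0, chi_4> = (1/6)[1*(1)*conj(1) + 1*(exp(-I*pi/3))*conj(exp(-2*I*pi/3)) + 1*(exp(-2*I*pi/3))*conj(exp(2*I*pi/3)) + 1*(-1)*conj(1) + 1*(exp(2*I*pi/3))*conj(exp(-2*I*pi/3)) + 1*(exp(I*pi/3))*conj(exp(2*I*pi/3))]
      = (1/6)[(1) + (exp(I*pi/3)) + (exp(2*I*pi/3)) + (-1) + (exp(-2*I*pi/3)) + (exp(-I*pi/3))] = 0/6 = 0
  <chi_5*chi_0, chi_5> = (1/6)[1*(1)*conj(1) + 1*(exp(-I*pi/3))*conj(exp(-I*pi/3)) + 1*(exp(-2*I*pi/3))*conj(exp(-2*I*pi/3)) + 1*(-1)*conj(-1) + 1*(exp(2*I*pi/3))*conj(exp(2*I*pi/3)) + 1*(exp(I*pi/3))*conj(exp(I*pi/3))]
      = (1/6)[(1) + (1) + (1) + (1) + (1) + (1)] = 6/6 = 1
(Exp terms are combined using exp(i*s)*conj(exp(i*t)) = exp(i*(s-t)), and sums of them are collapsed using the identity that for every m > 1 the m distinct m-th roots of unity sum to 0, e.g. 1 + exp(2*I*pi/3) + exp(-2*I*pi/3) = 0.)
Hence the multiplicities are chi_5: 1. Dimension check: dim(chi_5)*dim(chi_0) = 1*1 = 1 and sum (mult * dim) = 1*1 = 1.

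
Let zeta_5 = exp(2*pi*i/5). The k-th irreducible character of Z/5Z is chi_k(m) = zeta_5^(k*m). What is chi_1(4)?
chi_1(4) = zeta_5^4 = exp(-2*I*pi/5)

Why: chi_1(4) = zeta_5^(1*4) = zeta_5^4. Since zeta_5^5 = 1, this equals zeta_5^4 = exp(2*pi*i*4/5) = exp(-2*I*pi/5).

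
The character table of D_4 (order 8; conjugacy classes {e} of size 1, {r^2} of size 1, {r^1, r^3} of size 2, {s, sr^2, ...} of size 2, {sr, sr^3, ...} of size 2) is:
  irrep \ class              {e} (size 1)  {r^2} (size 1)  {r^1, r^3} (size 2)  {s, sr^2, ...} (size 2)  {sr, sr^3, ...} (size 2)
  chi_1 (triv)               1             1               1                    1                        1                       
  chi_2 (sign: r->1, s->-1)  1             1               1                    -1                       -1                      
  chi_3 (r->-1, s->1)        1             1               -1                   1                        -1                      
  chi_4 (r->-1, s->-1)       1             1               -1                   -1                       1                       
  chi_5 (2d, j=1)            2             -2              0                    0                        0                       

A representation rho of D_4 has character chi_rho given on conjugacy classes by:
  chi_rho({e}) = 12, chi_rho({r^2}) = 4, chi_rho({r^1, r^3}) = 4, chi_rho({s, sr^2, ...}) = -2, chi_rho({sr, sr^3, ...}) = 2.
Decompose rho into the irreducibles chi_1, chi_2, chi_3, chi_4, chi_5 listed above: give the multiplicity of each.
Multiplicities: chi_1: 3, chi_2: 3, chi_3: 0, chi_4: 2, chi_5: 2.

Justification: Use <chi_rho, chi> = (1/|G|) sum_C |C| * chi_rho(C) * conj(chi(C)) with |G| = 8 for each irreducible chi in the table:
  <chi_rho, chi_1> = (1/8)[1*(12)*conj(1) + 1*(4)*conj(1) + 2*(4)*conj(1) + 2*(-2)*conj(1) + 2*(2)*conj(1)]
      = (1/8)[(12) + (4) + (8) + (-4) + (4)] = 24/8 = 3
  <chi_rho, chi_2> = (1/8)[1*(12)*conj(1) + 1*(4)*conj(1) + 2*(4)*conj(1) + 2*(-2)*conj(-1) + 2*(2)*conj(-1)]
      = (1/8)[(12) + (4) + (8) + (4) + (-4)] = 24/8 = 3
  <chi_rho, chi_3> = (1/8)[1*(12)*conj(1) + 1*(4)*conj(1) + 2*(4)*conj(-1) + 2*(-2)*conj(1) + 2*(2)*conj(-1)]
      = (1/8)[(12) + (4) + (-8) + (-4) + (-4)] = 0/8 = 0
  <chi_rho, chi_4> = (1/8)[1*(12)*conj(1) + 1*(4)*conj(1) + 2*(4)*conj(-1) + 2*(-2)*conj(-1) + 2*(2)*conj(1)]
      = (1/8)[(12) + (4) + (-8) + (4) + (4)] = 16/8 = 2
  <chi_rho, chi_5> = (1/8)[1*(12)*conj(2) + 1*(4)*conj(-2) + 2*(4)*conj(0) + 2*(-2)*conj(0) + 2*(2)*conj(0)]
      = (1/8)[(24) + (-8) + (0) + (0) + (0)] = 16/8 = 2
Dimension check: dim(rho) = sum (mult * dim) = 3*1 + 3*1 + 0*1 + 2*1 + 2*2 = 12 = chi_rho(e) = 12.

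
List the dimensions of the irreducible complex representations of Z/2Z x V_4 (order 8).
Dimensions: 1, 1, 1, 1, 1, 1, 1, 1

Argument: There are 8 irreducibles (= number of conjugacy classes). Their dimensions d_i satisfy sum d_i^2 = |G| = 8: 1 + 1 + 1 + 1 + 1 + 1 + 1 + 1 = 8. (For the product with Z/2Z: each of the 2 1-dim characters of Z/2Z tensors with each irrep of V_4, giving 2 copies of each V_4-dimension.)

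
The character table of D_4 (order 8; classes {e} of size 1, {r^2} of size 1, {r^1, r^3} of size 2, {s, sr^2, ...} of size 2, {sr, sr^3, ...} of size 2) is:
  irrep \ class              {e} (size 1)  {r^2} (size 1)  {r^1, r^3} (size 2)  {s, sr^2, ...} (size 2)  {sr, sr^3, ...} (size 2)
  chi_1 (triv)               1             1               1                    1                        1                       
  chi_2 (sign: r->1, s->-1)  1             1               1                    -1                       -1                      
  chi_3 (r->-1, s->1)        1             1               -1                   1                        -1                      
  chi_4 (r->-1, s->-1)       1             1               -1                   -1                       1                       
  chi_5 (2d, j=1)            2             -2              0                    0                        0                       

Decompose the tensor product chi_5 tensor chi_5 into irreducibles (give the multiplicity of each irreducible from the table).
chi_5 tensor chi_5 = chi_1 + chi_2 + chi_3 + chi_4 (all other irreducibles have multiplicity 0).

Solution. The character of a tensor product is the pointwise product (chi_5 * chi_5)(C) = chi_5(C) * chi_5(C):
  {e}: (2)*(2), {r^2}: (-2)*(-2), {r^1, r^3}: (0)*(0), {s, sr^2, ...}: (0)*(0), {sr, sr^3, ...}: (0)*(0)
so (chi_5 * chi_5) takes values
  {e} -> 4, {r^2} -> 4, {r^1, r^3} -> 0, {s, sr^2, ...} -> 0, {sr, sr^3, ...} -> 0.
Now take the inner product of this character with each irreducible chi from the table, <chi_5*chi_5, chi> = (1/8) sum_C |C| (chi_5*chi_5)(C) conj(chi(C)):
  <chi_5*chi_5, chi_1> = (1/8)[1*(4)*conj(1) + 1*(4)*conj(1) + 2*(0)*conj(1) + 2*(0)*conj(1) + 2*(0)*conj(1)]
      = (1/8)[(4) + (4) + (0) + (0) + (0)] = 8/8 = 1
  <chi_5*chi_5, chi_2> = (1/8)[1*(4)*conj(1) + 1*(4)*conj(1) + 2*(0)*conj(1) + 2*(0)*conj(-1) + 2*(0)*conj(-1)]
      = (1/8)[(4) + (4) + (0) + (0) + (0)] = 8/8 = 1
  <chi_5*chi_5, chi_3> = (1/8)[1*(4)*conj(1) + 1*(4)*conj(1) + 2*(0)*conj(-1) + 2*(0)*conj(1) + 2*(0)*conj(-1)]
      = (1/8)[(4) + (4) + (0) + (0) + (0)] = 8/8 = 1
  <chi_5*chi_5, chi_4> = (1/8)[1*(4)*conj(1) + 1*(4)*conj(1) + 2*(0)*conj(-1) + 2*(0)*conj(-1) + 2*(0)*conj(1)]
      = (1/8)[(4) + (4) + (0) + (0) + (0)] = 8/8 = 1
  <chi_5*chi_5, chi_5> = (1/8)[1*(4)*conj(2) + 1*(4)*conj(-2) + 2*(0)*conj(0) + 2*(0)*conj(0) + 2*(0)*conj(0)]
      = (1/8)[(8) + (-8) + (0) + (0) + (0)] = 0/8 = 0
Hence the multiplicities are chi_1: 1, chi_2: 1, chi_3: 1, chi_4: 1. Dimension check: dim(chi_5)*dim(chi_5) = 2*2 = 4 and sum (mult * dim) = 1*1 + 1*1 + 1*1 + 1*1 = 4.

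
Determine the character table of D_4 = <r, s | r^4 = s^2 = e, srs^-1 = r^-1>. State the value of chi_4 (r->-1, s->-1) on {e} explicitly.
Conjugacy classes: {e} of size 1, {r^2} of size 1, {r^1, r^3} of size 2, {s, sr^2, ...} of size 2, {sr, sr^3, ...} of size 2.
Character table:
  irrep \ class              {e} (size 1)  {r^2} (size 1)  {r^1, r^3} (size 2)  {s, sr^2, ...} (size 2)  {sr, sr^3, ...} (size 2)
  chi_1 (triv)               1             1               1                    1                        1                       
  chi_2 (sign: r->1, s->-1)  1             1               1                    -1                       -1                      
  chi_3 (r->-1, s->1)        1             1               -1                   1                        -1                      
  chi_4 (r->-1, s->-1)       1             1               -1                   -1                       1                       
  chi_5 (2d, j=1)            2             -2              0                    0                        0                       

Spot check: chi_4 (r->-1, s->-1) on {e} = 1.

Solution. D_4 has order 2*4 = 8 with 5 conjugacy classes, hence 5 irreducibles. Sum of squared dims 1 + 1 + 1 + 1 + 4 = 8 = |G|. Linear characters come from the abelianisation; the 2-dimensional irreps have character r^k -> 2*cos(2*pi*j*k/4), reflections -> 0.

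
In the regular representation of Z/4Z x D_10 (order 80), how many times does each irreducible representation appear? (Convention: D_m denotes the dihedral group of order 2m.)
Each irreducible V_i of dimension d_i appears with multiplicity d_i, i.e. rho_reg = (direct sum over all irreducibles V_i) d_i V_i. The irreducible dimensions for Z/4Z x D_10 are 1, 1, 1, 1, 1, 1, 1, 1, 1, 1, 1, 1, 1, 1, 1, 1, 2, 2, 2, 2, 2, 2, 2, 2, 2, 2, 2, 2, 2, 2, 2, 2: 16 irreducibles of dimension 1, each with multiplicity 1; 16 irreducibles of dimension 2, each with multiplicity 2. Total dimension 16*1*1 + 16*2*2 = 80 = |G|.

Why: General theorem: in the regular representation of a finite group G, each irreducible appears with multiplicity equal to its dimension. Check: dim(rho_reg) = sum d_i^2 = 1 + 1 + 1 + 1 + 1 + 1 + 1 + 1 + 1 + 1 + 1 + 1 + 1 + 1 + 1 + 1 + 4 + 4 + 4 + 4 + 4 + 4 + 4 + 4 + 4 + 4 + 4 + 4 + 4 + 4 + 4 + 4 = 80 = |G|.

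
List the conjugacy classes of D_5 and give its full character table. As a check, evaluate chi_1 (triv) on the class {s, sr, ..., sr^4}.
Conjugacy classes: {e} of size 1, {r^1, r^4} of size 2, {r^2, r^3} of size 2, {s, sr, ..., sr^4} of size 5.
Character table:
  irrep \ class              {e} (size 1)  {r^1, r^4} (size 2)  {r^2, r^3} (size 2)  {s, sr, ..., sr^4} (size 5)
  chi_1 (triv)               1             1                    1                    1                          
  chi_2 (sign: r->1, s->-1)  1             1                    1                    -1                         
  chi_3 (2d, j=1)            2             -1/2 + sqrt(5)/2     -sqrt(5)/2 - 1/2     0                          
  chi_4 (2d, j=2)            2             -sqrt(5)/2 - 1/2     -1/2 + sqrt(5)/2     0                          

Spot check: chi_1 (triv) on {s, sr, ..., sr^4} = 1.

Details: D_5 has order 2*5 = 10 with 4 conjugacy classes, hence 4 irreducibles. Sum of squared dims 1 + 1 + 4 + 4 = 10 = |G|. Linear characters come from the abelianisation; the 2-dimensional irreps have character r^k -> 2*cos(2*pi*j*k/5), reflections -> 0.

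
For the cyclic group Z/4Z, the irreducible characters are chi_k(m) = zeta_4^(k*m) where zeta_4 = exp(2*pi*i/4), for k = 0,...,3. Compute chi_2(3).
chi_2(3) = zeta_4^6 = -1

Reasoning: chi_2(3) = zeta_4^(2*3) = zeta_4^6. Since zeta_4^4 = 1, this equals zeta_4^2 = exp(2*pi*i*2/4) = -1.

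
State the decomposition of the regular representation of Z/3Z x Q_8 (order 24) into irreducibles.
Each irreducible V_i of dimension d_i appears with multiplicity d_i, i.e. rho_reg = (direct sum over all irreducibles V_i) d_i V_i. The irreducible dimensions for Z/3Z x Q_8 are 1, 1, 1, 1, 1, 1, 1, 1, 1, 1, 1, 1, 2, 2, 2: 12 irreducibles of dimension 1, each with multiplicity 1; 3 irreducibles of dimension 2, each with multiplicity 2. Total dimension 12*1*1 + 3*2*2 = 24 = |G|.

Proof sketch: General theorem: in the regular representation of a finite group G, each irreducible appears with multiplicity equal to its dimension. Check: dim(rho_reg) = sum d_i^2 = 1 + 1 + 1 + 1 + 1 + 1 + 1 + 1 + 1 + 1 + 1 + 1 + 4 + 4 + 4 = 24 = |G|.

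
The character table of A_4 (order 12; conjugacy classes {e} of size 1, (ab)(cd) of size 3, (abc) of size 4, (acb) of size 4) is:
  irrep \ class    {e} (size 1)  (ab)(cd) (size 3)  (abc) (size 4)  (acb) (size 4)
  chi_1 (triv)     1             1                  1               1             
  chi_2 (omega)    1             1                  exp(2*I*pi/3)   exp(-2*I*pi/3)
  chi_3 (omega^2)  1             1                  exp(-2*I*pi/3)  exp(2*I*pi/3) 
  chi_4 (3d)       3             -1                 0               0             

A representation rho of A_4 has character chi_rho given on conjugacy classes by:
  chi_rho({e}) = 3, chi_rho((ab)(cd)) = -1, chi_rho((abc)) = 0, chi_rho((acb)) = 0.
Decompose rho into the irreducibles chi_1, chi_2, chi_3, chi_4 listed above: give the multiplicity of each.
Multiplicities: chi_1: 0, chi_2: 0, chi_3: 0, chi_4: 1.

Solution. Use <chi_rho, chi> = (1/|G|) sum_C |C| * chi_rho(C) * conj(chi(C)) with |G| = 12 for each irreducible chi in the table:
  <chi_rho, chi_1> = (1/12)[1*(3)*conj(1) + 3*(-1)*conj(1) + 4*(0)*conj(1) + 4*(0)*conj(1)]
      = (1/12)[(3) + (-3) + (0) + (0)] = 0/12 = 0
  <chi_rho, chi_2> = (1/12)[1*(3)*conj(1) + 3*(-1)*conj(1) + 4*(0)*conj(exp(2*I*pi/3)) + 4*(0)*conj(exp(-2*I*pi/3))]
      = (1/12)[(3) + (-3) + (0) + (0)] = 0/12 = 0
  <chi_rho, chi_3> = (1/12)[1*(3)*conj(1) + 3*(-1)*conj(1) + 4*(0)*conj(exp(-2*I*pi/3)) + 4*(0)*conj(exp(2*I*pi/3))]
      = (1/12)[(3) + (-3) + (0) + (0)] = 0/12 = 0
  <chi_rho, chi_4> = (1/12)[1*(3)*conj(3) + 3*(-1)*conj(-1) + 4*(0)*conj(0) + 4*(0)*conj(0)]
      = (1/12)[(9) + (3) + (0) + (0)] = 12/12 = 1
(Exp terms are combined using exp(i*s)*conj(exp(i*t)) = exp(i*(s-t)), and sums of them are collapsed using the identity that for every m > 1 the m distinct m-th roots of unity sum to 0, e.g. 1 + exp(2*I*pi/3) + exp(-2*I*pi/3) = 0.)
Dimension check: dim(rho) = sum (mult * dim) = 0*1 + 0*1 + 0*1 + 1*3 = 3 = chi_rho(e) = 3.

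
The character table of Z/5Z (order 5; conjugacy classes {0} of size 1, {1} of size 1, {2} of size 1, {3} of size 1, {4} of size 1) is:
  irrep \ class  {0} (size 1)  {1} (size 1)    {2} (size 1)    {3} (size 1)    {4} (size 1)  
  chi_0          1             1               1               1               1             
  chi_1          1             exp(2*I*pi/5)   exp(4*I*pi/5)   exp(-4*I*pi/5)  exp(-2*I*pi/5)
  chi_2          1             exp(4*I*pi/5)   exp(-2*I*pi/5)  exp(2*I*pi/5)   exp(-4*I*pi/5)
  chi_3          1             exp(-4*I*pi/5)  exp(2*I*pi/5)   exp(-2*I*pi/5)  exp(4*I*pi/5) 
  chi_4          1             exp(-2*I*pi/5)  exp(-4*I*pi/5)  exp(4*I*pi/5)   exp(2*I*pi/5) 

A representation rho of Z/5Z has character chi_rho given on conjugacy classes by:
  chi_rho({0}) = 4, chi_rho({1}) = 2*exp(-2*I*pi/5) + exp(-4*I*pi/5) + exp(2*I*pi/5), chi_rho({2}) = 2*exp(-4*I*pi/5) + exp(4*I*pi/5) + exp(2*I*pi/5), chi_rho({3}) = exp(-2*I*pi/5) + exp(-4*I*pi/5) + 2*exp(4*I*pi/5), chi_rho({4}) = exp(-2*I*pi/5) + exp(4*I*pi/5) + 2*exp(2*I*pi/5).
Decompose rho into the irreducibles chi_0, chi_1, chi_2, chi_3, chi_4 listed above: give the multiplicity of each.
Multiplicities: chi_0: 0, chi_1: 1, chi_2: 0, chi_3: 1, chi_4: 2.

Proof sketch: Use <chi_rho, chi> = (1/|G|) sum_C |C| * chi_rho(C) * conj(chi(C)) with |G| = 5 for each irreducible chi in the table:
  <chi_rho, chi_0> = (1/5)[1*(4)*conj(1) + 1*(2*exp(-2*I*pi/5) + exp(-4*I*pi/5) + exp(2*I*pi/5))*conj(1) + 1*(2*exp(-4*I*pi/5) + exp(4*I*pi/5) + exp(2*I*pi/5))*conj(1) + 1*(exp(-2*I*pi/5) + exp(-4*I*pi/5) + 2*exp(4*I*pi/5))*conj(1) + 1*(exp(-2*I*pi/5) + exp(4*I*pi/5) + 2*exp(2*I*pi/5))*conj(1)]
      = (1/5)[(4) + (2*exp(-2*I*pi/5) + exp(-4*I*pi/5) + exp(2*I*pi/5)) + (2*exp(-4*I*pi/5) + exp(4*I*pi/5) + exp(2*I*pi/5)) + (exp(-2*I*pi/5) + exp(-4*I*pi/5) + 2*exp(4*I*pi/5)) + (exp(-2*I*pi/5) + exp(4*I*pi/5) + 2*exp(2*I*pi/5))] = 0/5 = 0
  <chi_rho, chi_1> = (1/5)[1*(4)*conj(1) + 1*(2*exp(-2*I*pi/5) + exp(-4*I*pi/5) + exp(2*I*pi/5))*conj(exp(2*I*pi/5)) + 1*(2*exp(-4*I*pi/5) + exp(4*I*pi/5) + exp(2*I*pi/5))*conj(exp(4*I*pi/5)) + 1*(exp(-2*I*pi/5) + exp(-4*I*pi/5) + 2*exp(4*I*pi/5))*conj(exp(-4*I*pi/5)) + 1*(exp(-2*I*pi/5) + exp(4*I*pi/5) + 2*exp(2*I*pi/5))*conj(exp(-2*I*pi/5))]
      = (1/5)[(4) + (1 + 2*exp(-4*I*pi/5) + exp(4*I*pi/5)) + (1 + exp(-2*I*pi/5) + 2*exp(2*I*pi/5)) + (1 + 2*exp(-2*I*pi/5) + exp(2*I*pi/5)) + (1 + exp(-4*I*pi/5) + 2*exp(4*I*pi/5))] = 5/5 = 1
  <chi_rho, chi_2> = (1/5)[1*(4)*conj(1) + 1*(2*exp(-2*I*pi/5) + exp(-4*I*pi/5) + exp(2*I*pi/5))*conj(exp(4*I*pi/5)) + 1*(2*exp(-4*I*pi/5) + exp(4*I*pi/5) + exp(2*I*pi/5))*conj(exp(-2*I*pi/5)) + 1*(exp(-2*I*pi/5) + exp(-4*I*pi/5) + 2*exp(4*I*pi/5))*conj(exp(2*I*pi/5)) + 1*(exp(-2*I*pi/5) + exp(4*I*pi/5) + 2*exp(2*I*pi/5))*conj(exp(-4*I*pi/5))]
      = (1/5)[(4) + (exp(-2*I*pi/5) + exp(2*I*pi/5) + 2*exp(4*I*pi/5)) + (2*exp(-2*I*pi/5) + exp(-4*I*pi/5) + exp(4*I*pi/5)) + (exp(-4*I*pi/5) + exp(4*I*pi/5) + 2*exp(2*I*pi/5)) + (2*exp(-4*I*pi/5) + exp(-2*I*pi/5) + exp(2*I*pi/5))] = 0/5 = 0
  <chi_rho, chi_3> = (1/5)[1*(4)*conj(1) + 1*(2*exp(-2*I*pi/5) + exp(-4*I*pi/5) + exp(2*I*pi/5))*conj(exp(-4*I*pi/5)) + 1*(2*exp(-4*I*pi/5) + exp(4*I*pi/5) + exp(2*I*pi/5))*conj(exp(2*I*pi/5)) + 1*(exp(-2*I*pi/5) + exp(-4*I*pi/5) + 2*exp(4*I*pi/5))*conj(exp(-2*I*pi/5)) + 1*(exp(-2*I*pi/5) + exp(4*I*pi/5) + 2*exp(2*I*pi/5))*conj(exp(4*I*pi/5))]
      = (1/5)[(4) + (1 + exp(-4*I*pi/5) + 2*exp(2*I*pi/5)) + (1 + exp(2*I*pi/5) + 2*exp(4*I*pi/5)) + (1 + 2*exp(-4*I*pi/5) + exp(-2*I*pi/5)) + (1 + 2*exp(-2*I*pi/5) + exp(4*I*pi/5))] = 5/5 = 1
  <chi_rho, chi_4> = (1/5)[1*(4)*conj(1) + 1*(2*exp(-2*I*pi/5) + exp(-4*I*pi/5) + exp(2*I*pi/5))*conj(exp(-2*I*pi/5)) + 1*(2*exp(-4*I*pi/5) + exp(4*I*pi/5) + exp(2*I*pi/5))*conj(exp(-4*I*pi/5)) + 1*(exp(-2*I*pi/5) + exp(-4*I*pi/5) + 2*exp(4*I*pi/5))*conj(exp(4*I*pi/5)) + 1*(exp(-2*I*pi/5) + exp(4*I*pi/5) + 2*exp(2*I*pi/5))*conj(exp(2*I*pi/5))]
      = (1/5)[(4) + (2 + exp(-2*I*pi/5) + exp(4*I*pi/5)) + (2 + exp(-2*I*pi/5) + exp(-4*I*pi/5)) + (2 + exp(4*I*pi/5) + exp(2*I*pi/5)) + (2 + exp(-4*I*pi/5) + exp(2*I*pi/5))] = 10/5 = 2
(Exp terms are combined using exp(i*s)*conj(exp(i*t)) = exp(i*(s-t)), and sums of them are collapsed using the identity that for every m > 1 the m distinct m-th roots of unity sum to 0, e.g. 1 + exp(2*I*pi/3) + exp(-2*I*pi/3) = 0.)
Dimension check: dim(rho) = sum (mult * dim) = 0*1 + 1*1 + 0*1 + 1*1 + 2*1 = 4 = chi_rho(e) = 4.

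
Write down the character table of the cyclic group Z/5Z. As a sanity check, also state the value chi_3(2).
Character table of Z/5Z (irreps indexed chi_0,...,chi_4 with chi_k(m) = zeta_5^(k*m), zeta_5 = exp(2*pi*i/5)):
  irrep \ class  {0} (size 1)  {1} (size 1)    {2} (size 1)    {3} (size 1)    {4} (size 1)  
  chi_0          1             1               1               1               1             
  chi_1          1             exp(2*I*pi/5)   exp(4*I*pi/5)   exp(-4*I*pi/5)  exp(-2*I*pi/5)
  chi_2          1             exp(4*I*pi/5)   exp(-2*I*pi/5)  exp(2*I*pi/5)   exp(-4*I*pi/5)
  chi_3          1             exp(-4*I*pi/5)  exp(2*I*pi/5)   exp(-2*I*pi/5)  exp(4*I*pi/5) 
  chi_4          1             exp(-2*I*pi/5)  exp(-4*I*pi/5)  exp(4*I*pi/5)   exp(2*I*pi/5) 

Spot check: chi_3(2) = zeta_5^(3*2) = zeta_5^6 = exp(2*I*pi/5).

Details: Z/5Z is abelian, so all 5 irreducible complex representations are 1-dimensional. They are given by chi_k(m) = zeta_5^(k*m) for k = 0,...,4. Row orthogonality: sum_m chi_k(m) conj(chi_l(m)) = 5 * [k = l].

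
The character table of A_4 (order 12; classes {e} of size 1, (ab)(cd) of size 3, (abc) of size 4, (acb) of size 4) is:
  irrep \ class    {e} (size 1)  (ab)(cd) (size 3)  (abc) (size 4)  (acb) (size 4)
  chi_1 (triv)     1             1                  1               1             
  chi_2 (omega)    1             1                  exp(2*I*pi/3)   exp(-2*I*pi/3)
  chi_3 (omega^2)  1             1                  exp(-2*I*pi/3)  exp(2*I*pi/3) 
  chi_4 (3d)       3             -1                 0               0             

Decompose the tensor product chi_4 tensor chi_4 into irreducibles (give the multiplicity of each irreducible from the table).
chi_4 tensor chi_4 = chi_1 + chi_2 + chi_3 + 2*chi_4 (all other irreducibles have multiplicity 0).

Reasoning: The character of a tensor product is the pointwise product (chi_4 * chi_4)(C) = chi_4(C) * chi_4(C):
  {e}: (3)*(3), (ab)(cd): (-1)*(-1), (abc): (0)*(0), (acb): (0)*(0)
so (chi_4 * chi_4) takes values
  {e} -> 9, (ab)(cd) -> 1, (abc) -> 0, (acb) -> 0.
Now take the inner product of this character with each irreducible chi from the table, <chi_4*chi_4, chi> = (1/12) sum_C |C| (chi_4*chi_4)(C) conj(chi(C)):
  <chi_4*chi_4, chi_1> = (1/12)[1*(9)*conj(1) + 3*(1)*conj(1) + 4*(0)*conj(1) + 4*(0)*conj(1)]
      = (1/12)[(9) + (3) + (0) + (0)] = 12/12 = 1
  <chi_4*chi_4, chi_2> = (1/12)[1*(9)*conj(1) + 3*(1)*conj(1) + 4*(0)*conj(exp(2*I*pi/3)) + 4*(0)*conj(exp(-2*I*pi/3))]
      = (1/12)[(9) + (3) + (0) + (0)] = 12/12 = 1
  <chi_4*chi_4, chi_3> = (1/12)[1*(9)*conj(1) + 3*(1)*conj(1) + 4*(0)*conj(exp(-2*I*pi/3)) + 4*(0)*conj(exp(2*I*pi/3))]
      = (1/12)[(9) + (3) + (0) + (0)] = 12/12 = 1
  <chi_4*chi_4, chi_4> = (1/12)[1*(9)*conj(3) + 3*(1)*conj(-1) + 4*(0)*conj(0) + 4*(0)*conj(0)]
      = (1/12)[(27) + (-3) + (0) + (0)] = 24/12 = 2
(Exp terms are combined using exp(i*s)*conj(exp(i*t)) = exp(i*(s-t)), and sums of them are collapsed using the identity that for every m > 1 the m distinct m-th roots of unity sum to 0, e.g. 1 + exp(2*I*pi/3) + exp(-2*I*pi/3) = 0.)
Hence the multiplicities are chi_1: 1, chi_2: 1, chi_3: 1, chi_4: 2. Dimension check: dim(chi_4)*dim(chi_4) = 3*3 = 9 and sum (mult * dim) = 1*1 + 1*1 + 1*1 + 2*3 = 9.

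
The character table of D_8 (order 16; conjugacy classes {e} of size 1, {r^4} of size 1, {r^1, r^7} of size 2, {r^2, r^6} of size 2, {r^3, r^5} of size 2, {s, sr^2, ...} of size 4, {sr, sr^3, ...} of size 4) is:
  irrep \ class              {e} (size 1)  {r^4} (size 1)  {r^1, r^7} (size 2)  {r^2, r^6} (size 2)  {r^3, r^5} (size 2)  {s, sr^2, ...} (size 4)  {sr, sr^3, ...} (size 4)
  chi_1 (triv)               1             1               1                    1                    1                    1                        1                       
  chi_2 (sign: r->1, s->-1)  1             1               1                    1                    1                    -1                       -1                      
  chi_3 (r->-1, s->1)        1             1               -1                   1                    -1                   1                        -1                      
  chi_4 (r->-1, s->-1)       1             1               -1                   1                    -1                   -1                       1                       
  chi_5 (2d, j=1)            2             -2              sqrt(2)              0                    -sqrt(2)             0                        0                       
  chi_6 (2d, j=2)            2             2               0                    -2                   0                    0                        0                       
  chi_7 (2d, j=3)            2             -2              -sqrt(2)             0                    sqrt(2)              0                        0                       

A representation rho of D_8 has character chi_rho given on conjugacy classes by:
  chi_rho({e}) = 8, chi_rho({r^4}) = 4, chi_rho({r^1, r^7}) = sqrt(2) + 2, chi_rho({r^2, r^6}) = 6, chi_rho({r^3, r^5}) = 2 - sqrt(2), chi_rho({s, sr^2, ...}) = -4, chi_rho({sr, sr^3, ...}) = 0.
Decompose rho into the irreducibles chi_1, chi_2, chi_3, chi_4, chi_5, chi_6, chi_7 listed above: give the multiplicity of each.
Multiplicities: chi_1: 1, chi_2: 3, chi_3: 0, chi_4: 2, chi_5: 1, chi_6: 0, chi_7: 0.

Argument: Use <chi_rho, chi> = (1/|G|) sum_C |C| * chi_rho(C) * conj(chi(C)) with |G| = 16 for each irreducible chi in the table:
  <chi_rho, chi_1> = (1/16)[1*(8)*conj(1) + 1*(4)*conj(1) + 2*(sqrt(2) + 2)*conj(1) + 2*(6)*conj(1) + 2*(2 - sqrt(2))*conj(1) + 4*(-4)*conj(1) + 4*(0)*conj(1)]
      = (1/16)[(8) + (4) + (2*sqrt(2) + 4) + (12) + (4 - 2*sqrt(2)) + (-16) + (0)] = 16/16 = 1
  <chi_rho, chi_2> = (1/16)[1*(8)*conj(1) + 1*(4)*conj(1) + 2*(sqrt(2) + 2)*conj(1) + 2*(6)*conj(1) + 2*(2 - sqrt(2))*conj(1) + 4*(-4)*conj(-1) + 4*(0)*conj(-1)]
      = (1/16)[(8) + (4) + (2*sqrt(2) + 4) + (12) + (4 - 2*sqrt(2)) + (16) + (0)] = 48/16 = 3
  <chi_rho, chi_3> = (1/16)[1*(8)*conj(1) + 1*(4)*conj(1) + 2*(sqrt(2) + 2)*conj(-1) + 2*(6)*conj(1) + 2*(2 - sqrt(2))*conj(-1) + 4*(-4)*conj(1) + 4*(0)*conj(-1)]
      = (1/16)[(8) + (4) + (-4 - 2*sqrt(2)) + (12) + (-4 + 2*sqrt(2)) + (-16) + (0)] = 0/16 = 0
  <chi_rho, chi_4> = (1/16)[1*(8)*conj(1) + 1*(4)*conj(1) + 2*(sqrt(2) + 2)*conj(-1) + 2*(6)*conj(1) + 2*(2 - sqrt(2))*conj(-1) + 4*(-4)*conj(-1) + 4*(0)*conj(1)]
      = (1/16)[(8) + (4) + (-4 - 2*sqrt(2)) + (12) + (-4 + 2*sqrt(2)) + (16) + (0)] = 32/16 = 2
  <chi_rho, chi_5> = (1/16)[1*(8)*conj(2) + 1*(4)*conj(-2) + 2*(sqrt(2) + 2)*conj(sqrt(2)) + 2*(6)*conj(0) + 2*(2 - sqrt(2))*conj(-sqrt(2)) + 4*(-4)*conj(0) + 4*(0)*conj(0)]
      = (1/16)[(16) + (-8) + (4 + 4*sqrt(2)) + (0) + (4 - 4*sqrt(2)) + (0) + (0)] = 16/16 = 1
  <chi_rho, chi_6> = (1/16)[1*(8)*conj(2) + 1*(4)*conj(2) + 2*(sqrt(2) + 2)*conj(0) + 2*(6)*conj(-2) + 2*(2 - sqrt(2))*conj(0) + 4*(-4)*conj(0) + 4*(0)*conj(0)]
      = (1/16)[(16) + (8) + (0) + (-24) + (0) + (0) + (0)] = 0/16 = 0
  <chi_rho, chi_7> = (1/16)[1*(8)*conj(2) + 1*(4)*conj(-2) + 2*(sqrt(2) + 2)*conj(-sqrt(2)) + 2*(6)*conj(0) + 2*(2 - sqrt(2))*conj(sqrt(2)) + 4*(-4)*conj(0) + 4*(0)*conj(0)]
      = (1/16)[(16) + (-8) + (-4*sqrt(2) - 4) + (0) + (-4 + 4*sqrt(2)) + (0) + (0)] = 0/16 = 0
Dimension check: dim(rho) = sum (mult * dim) = 1*1 + 3*1 + 0*1 + 2*1 + 1*2 + 0*2 + 0*2 = 8 = chi_rho(e) = 8.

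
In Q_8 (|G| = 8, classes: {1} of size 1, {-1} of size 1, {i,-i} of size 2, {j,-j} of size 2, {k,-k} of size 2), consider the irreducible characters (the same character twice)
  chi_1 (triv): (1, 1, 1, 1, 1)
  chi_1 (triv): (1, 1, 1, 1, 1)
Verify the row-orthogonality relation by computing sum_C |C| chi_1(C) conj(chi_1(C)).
Sum = 8 = |G| = 8; so <chi_1, chi_1> = 1 (norm-1 confirms irreducibility).

Solution. Compute term by term over conjugacy classes (|C| * chi_1(C) * conj(chi_1(C))):
  1*(1)*conj(1) + 1*(1)*conj(1) + 2*(1)*conj(1) + 2*(1)*conj(1) + 2*(1)*conj(1)
  = (1) + (1) + (2) + (2) + (2)
  = 8.
Dividing by |G| = 8 gives 8/8 = 1, matching the row-orthogonality relation <chi_1, chi_1> = [chi_1 = chi_1].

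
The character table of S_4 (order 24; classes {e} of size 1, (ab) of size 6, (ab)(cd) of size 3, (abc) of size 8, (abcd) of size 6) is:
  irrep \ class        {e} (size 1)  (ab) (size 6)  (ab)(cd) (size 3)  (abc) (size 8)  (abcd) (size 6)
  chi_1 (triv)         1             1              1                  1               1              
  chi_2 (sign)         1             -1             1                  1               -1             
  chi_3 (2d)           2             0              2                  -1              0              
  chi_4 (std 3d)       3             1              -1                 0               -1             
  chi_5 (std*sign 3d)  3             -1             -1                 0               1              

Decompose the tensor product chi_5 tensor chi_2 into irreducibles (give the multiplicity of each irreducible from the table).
chi_5 tensor chi_2 = chi_4 (all other irreducibles have multiplicity 0).

Explanation: The character of a tensor product is the pointwise product (chi_5 * chi_2)(C) = chi_5(C) * chi_2(C):
  {e}: (3)*(1), (ab): (-1)*(-1), (ab)(cd): (-1)*(1), (abc): (0)*(1), (abcd): (1)*(-1)
so (chi_5 * chi_2) takes values
  {e} -> 3, (ab) -> 1, (ab)(cd) -> -1, (abc) -> 0, (abcd) -> -1.
Now take the inner product of this character with each irreducible chi from the table, <chi_5*chi_2, chi> = (1/24) sum_C |C| (chi_5*chi_2)(C) conj(chi(C)):
  <chi_5*chi_2, chi_1> = (1/24)[1*(3)*conj(1) + 6*(1)*conj(1) + 3*(-1)*conj(1) + 8*(0)*conj(1) + 6*(-1)*conj(1)]
      = (1/24)[(3) + (6) + (-3) + (0) + (-6)] = 0/24 = 0
  <chi_5*chi_2, chi_2> = (1/24)[1*(3)*conj(1) + 6*(1)*conj(-1) + 3*(-1)*conj(1) + 8*(0)*conj(1) + 6*(-1)*conj(-1)]
      = (1/24)[(3) + (-6) + (-3) + (0) + (6)] = 0/24 = 0
  <chi_5*chi_2, chi_3> = (1/24)[1*(3)*conj(2) + 6*(1)*conj(0) + 3*(-1)*conj(2) + 8*(0)*conj(-1) + 6*(-1)*conj(0)]
      = (1/24)[(6) + (0) + (-6) + (0) + (0)] = 0/24 = 0
  <chi_5*chi_2, chi_4> = (1/24)[1*(3)*conj(3) + 6*(1)*conj(1) + 3*(-1)*conj(-1) + 8*(0)*conj(0) + 6*(-1)*conj(-1)]
      = (1/24)[(9) + (6) + (3) + (0) + (6)] = 24/24 = 1
  <chi_5*chi_2, chi_5> = (1/24)[1*(3)*conj(3) + 6*(1)*conj(-1) + 3*(-1)*conj(-1) + 8*(0)*conj(0) + 6*(-1)*conj(1)]
      = (1/24)[(9) + (-6) + (3) + (0) + (-6)] = 0/24 = 0
Hence the multiplicities are chi_4: 1. Dimension check: dim(chi_5)*dim(chi_2) = 3*1 = 3 and sum (mult * dim) = 1*3 = 3.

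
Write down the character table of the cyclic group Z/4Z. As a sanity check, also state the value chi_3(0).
Character table of Z/4Z (irreps indexed chi_0,...,chi_3 with chi_k(m) = zeta_4^(k*m), zeta_4 = exp(2*pi*i/4)):
  irrep \ class  {0} (size 1)  {1} (size 1)  {2} (size 1)  {3} (size 1)
  chi_0          1             1             1             1           
  chi_1          1             I             -1            -I          
  chi_2          1             -1            1             -1          
  chi_3          1             -I            -1            I           

Spot check: chi_3(0) = zeta_4^(3*0) = zeta_4^0 = 1.

Reasoning: Z/4Z is abelian, so all 4 irreducible complex representations are 1-dimensional. They are given by chi_k(m) = zeta_4^(k*m) for k = 0,...,3. Row orthogonality: sum_m chi_k(m) conj(chi_l(m)) = 4 * [k = l].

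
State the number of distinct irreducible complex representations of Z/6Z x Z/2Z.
12

Working: The number of irreducible complex representations of a finite group equals its number of conjugacy classes. Z/6Z x Z/2Z is abelian of order 12, so every element is its own conjugacy class: 12 classes, so Z/6Z x Z/2Z (order 12) has exactly 12 irreducible complex representations.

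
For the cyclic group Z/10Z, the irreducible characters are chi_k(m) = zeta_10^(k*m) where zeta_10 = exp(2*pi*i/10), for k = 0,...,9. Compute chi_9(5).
chi_9(5) = zeta_10^45 = -1

Proof sketch: chi_9(5) = zeta_10^(9*5) = zeta_10^45. Since zeta_10^10 = 1, this equals zeta_10^5 = exp(2*pi*i*5/10) = -1.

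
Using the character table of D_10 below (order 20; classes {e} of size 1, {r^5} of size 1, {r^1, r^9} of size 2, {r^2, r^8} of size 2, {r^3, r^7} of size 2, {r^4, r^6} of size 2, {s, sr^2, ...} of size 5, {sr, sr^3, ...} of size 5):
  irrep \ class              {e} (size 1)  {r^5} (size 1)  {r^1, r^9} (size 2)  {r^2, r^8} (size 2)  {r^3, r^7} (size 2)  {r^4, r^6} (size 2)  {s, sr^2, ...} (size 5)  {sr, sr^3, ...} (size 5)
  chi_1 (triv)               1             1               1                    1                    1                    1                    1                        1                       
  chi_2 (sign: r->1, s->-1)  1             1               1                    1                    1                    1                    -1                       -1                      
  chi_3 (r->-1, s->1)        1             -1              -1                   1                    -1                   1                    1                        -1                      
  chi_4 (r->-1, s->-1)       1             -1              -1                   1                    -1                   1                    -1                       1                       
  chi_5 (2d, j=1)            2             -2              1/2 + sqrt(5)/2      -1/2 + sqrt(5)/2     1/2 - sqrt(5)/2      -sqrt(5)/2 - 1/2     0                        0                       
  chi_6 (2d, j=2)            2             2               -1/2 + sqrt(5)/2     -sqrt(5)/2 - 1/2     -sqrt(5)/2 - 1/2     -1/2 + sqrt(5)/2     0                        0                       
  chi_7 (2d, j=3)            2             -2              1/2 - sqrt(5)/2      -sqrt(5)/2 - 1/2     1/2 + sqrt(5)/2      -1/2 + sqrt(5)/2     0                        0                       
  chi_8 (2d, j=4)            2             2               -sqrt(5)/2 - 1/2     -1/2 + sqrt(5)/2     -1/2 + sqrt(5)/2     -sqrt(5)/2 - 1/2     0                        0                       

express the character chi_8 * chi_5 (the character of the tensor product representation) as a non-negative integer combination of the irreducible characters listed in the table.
chi_8 tensor chi_5 = chi_3 + chi_4 + chi_7 (all other irreducibles have multiplicity 0).

Why: The character of a tensor product is the pointwise product (chi_8 * chi_5)(C) = chi_8(C) * chi_5(C):
  {e}: (2)*(2), {r^5}: (2)*(-2), {r^1, r^9}: (-sqrt(5)/2 - 1/2)*(1/2 + sqrt(5)/2), {r^2, r^8}: (-1/2 + sqrt(5)/2)*(-1/2 + sqrt(5)/2), {r^3, r^7}: (-1/2 + sqrt(5)/2)*(1/2 - sqrt(5)/2), {r^4, r^6}: (-sqrt(5)/2 - 1/2)*(-sqrt(5)/2 - 1/2), {s, sr^2, ...}: (0)*(0), {sr, sr^3, ...}: (0)*(0)
so (chi_8 * chi_5) takes values
  {e} -> 4, {r^5} -> -4, {r^1, r^9} -> -3/2 - sqrt(5)/2, {r^2, r^8} -> 3/2 - sqrt(5)/2, {r^3, r^7} -> -3/2 + sqrt(5)/2, {r^4, r^6} -> sqrt(5)/2 + 3/2, {s, sr^2, ...} -> 0, {sr, sr^3, ...} -> 0.
Now take the inner product of this character with each irreducible chi from the table, <chi_8*chi_5, chi> = (1/20) sum_C |C| (chi_8*chi_5)(C) conj(chi(C)):
  <chi_8*chi_5, chi_1> = (1/20)[1*(4)*conj(1) + 1*(-4)*conj(1) + 2*(-3/2 - sqrt(5)/2)*conj(1) + 2*(3/2 - sqrt(5)/2)*conj(1) + 2*(-3/2 + sqrt(5)/2)*conj(1) + 2*(sqrt(5)/2 + 3/2)*conj(1) + 5*(0)*conj(1) + 5*(0)*conj(1)]
      = (1/20)[(4) + (-4) + (-3 - sqrt(5)) + (3 - sqrt(5)) + (-3 + sqrt(5)) + (sqrt(5) + 3) + (0) + (0)] = 0/20 = 0
  <chi_8*chi_5, chi_2> = (1/20)[1*(4)*conj(1) + 1*(-4)*conj(1) + 2*(-3/2 - sqrt(5)/2)*conj(1) + 2*(3/2 - sqrt(5)/2)*conj(1) + 2*(-3/2 + sqrt(5)/2)*conj(1) + 2*(sqrt(5)/2 + 3/2)*conj(1) + 5*(0)*conj(-1) + 5*(0)*conj(-1)]
      = (1/20)[(4) + (-4) + (-3 - sqrt(5)) + (3 - sqrt(5)) + (-3 + sqrt(5)) + (sqrt(5) + 3) + (0) + (0)] = 0/20 = 0
  <chi_8*chi_5, chi_3> = (1/20)[1*(4)*conj(1) + 1*(-4)*conj(-1) + 2*(-3/2 - sqrt(5)/2)*conj(-1) + 2*(3/2 - sqrt(5)/2)*conj(1) + 2*(-3/2 + sqrt(5)/2)*conj(-1) + 2*(sqrt(5)/2 + 3/2)*conj(1) + 5*(0)*conj(1) + 5*(0)*conj(-1)]
      = (1/20)[(4) + (4) + (sqrt(5) + 3) + (3 - sqrt(5)) + (3 - sqrt(5)) + (sqrt(5) + 3) + (0) + (0)] = 20/20 = 1
  <chi_8*chi_5, chi_4> = (1/20)[1*(4)*conj(1) + 1*(-4)*conj(-1) + 2*(-3/2 - sqrt(5)/2)*conj(-1) + 2*(3/2 - sqrt(5)/2)*conj(1) + 2*(-3/2 + sqrt(5)/2)*conj(-1) + 2*(sqrt(5)/2 + 3/2)*conj(1) + 5*(0)*conj(-1) + 5*(0)*conj(1)]
      = (1/20)[(4) + (4) + (sqrt(5) + 3) + (3 - sqrt(5)) + (3 - sqrt(5)) + (sqrt(5) + 3) + (0) + (0)] = 20/20 = 1
  <chi_8*chi_5, chi_5> = (1/20)[1*(4)*conj(2) + 1*(-4)*conj(-2) + 2*(-3/2 - sqrt(5)/2)*conj(1/2 + sqrt(5)/2) + 2*(3/2 - sqrt(5)/2)*conj(-1/2 + sqrt(5)/2) + 2*(-3/2 + sqrt(5)/2)*conj(1/2 - sqrt(5)/2) + 2*(sqrt(5)/2 + 3/2)*conj(-sqrt(5)/2 - 1/2) + 5*(0)*conj(0) + 5*(0)*conj(0)]
      = (1/20)[(8) + (8) + (-2*sqrt(5) - 4) + (-4 + 2*sqrt(5)) + (-4 + 2*sqrt(5)) + (-2*sqrt(5) - 4) + (0) + (0)] = 0/20 = 0
  <chi_8*chi_5, chi_6> = (1/20)[1*(4)*conj(2) + 1*(-4)*conj(2) + 2*(-3/2 - sqrt(5)/2)*conj(-1/2 + sqrt(5)/2) + 2*(3/2 - sqrt(5)/2)*conj(-sqrt(5)/2 - 1/2) + 2*(-3/2 + sqrt(5)/2)*conj(-sqrt(5)/2 - 1/2) + 2*(sqrt(5)/2 + 3/2)*conj(-1/2 + sqrt(5)/2) + 5*(0)*conj(0) + 5*(0)*conj(0)]
      = (1/20)[(8) + (-8) + (-sqrt(5) - 1) + (1 - sqrt(5)) + (-1 + sqrt(5)) + (1 + sqrt(5)) + (0) + (0)] = 0/20 = 0
  <chi_8*chi_5, chi_7> = (1/20)[1*(4)*conj(2) + 1*(-4)*conj(-2) + 2*(-3/2 - sqrt(5)/2)*conj(1/2 - sqrt(5)/2) + 2*(3/2 - sqrt(5)/2)*conj(-sqrt(5)/2 - 1/2) + 2*(-3/2 + sqrt(5)/2)*conj(1/2 + sqrt(5)/2) + 2*(sqrt(5)/2 + 3/2)*conj(-1/2 + sqrt(5)/2) + 5*(0)*conj(0) + 5*(0)*conj(0)]
      = (1/20)[(8) + (8) + (1 + sqrt(5)) + (1 - sqrt(5)) + (1 - sqrt(5)) + (1 + sqrt(5)) + (0) + (0)] = 20/20 = 1
  <chi_8*chi_5, chi_8> = (1/20)[1*(4)*conj(2) + 1*(-4)*conj(2) + 2*(-3/2 - sqrt(5)/2)*conj(-sqrt(5)/2 - 1/2) + 2*(3/2 - sqrt(5)/2)*conj(-1/2 + sqrt(5)/2) + 2*(-3/2 + sqrt(5)/2)*conj(-1/2 + sqrt(5)/2) + 2*(sqrt(5)/2 + 3/2)*conj(-sqrt(5)/2 - 1/2) + 5*(0)*conj(0) + 5*(0)*conj(0)]
      = (1/20)[(8) + (-8) + (4 + 2*sqrt(5)) + (-4 + 2*sqrt(5)) + (4 - 2*sqrt(5)) + (-2*sqrt(5) - 4) + (0) + (0)] = 0/20 = 0
Hence the multiplicities are chi_3: 1, chi_4: 1, chi_7: 1. Dimension check: dim(chi_8)*dim(chi_5) = 2*2 = 4 and sum (mult * dim) = 1*1 + 1*1 + 1*2 = 4.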